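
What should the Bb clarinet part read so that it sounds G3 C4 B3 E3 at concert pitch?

A3 D4 C#4 F#3

The Bb clarinet sounds a major second below written, so the written part must be a major second above concert — transpose each note up.
G3 gives A3
C4 gives D4
B3 gives C#4
E3 gives F#3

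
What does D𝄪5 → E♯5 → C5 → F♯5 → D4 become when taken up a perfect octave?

D##6 E#6 C6 F#6 D5

D##5 to D##6
E#5 to E#6
C5 to C6
F#5 to F#6
D4 to D5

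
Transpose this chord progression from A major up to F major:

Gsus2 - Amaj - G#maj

Ebsus2 Fmaj Emaj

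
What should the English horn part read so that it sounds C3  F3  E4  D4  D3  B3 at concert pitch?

The English horn sounds a perfect fifth below written, so the written part must be a perfect fifth above concert — transpose each note up.
C3 -> G3
F3 -> C4
E4 -> B4
D4 -> A4
D3 -> A3
B3 -> F#4

G3 C4 B4 A4 A3 F#4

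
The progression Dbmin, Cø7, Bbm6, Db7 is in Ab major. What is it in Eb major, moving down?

Ab major down to Eb major is a perfect fourth; each chord root moves by that interval while the quality stays the same.
Dbmin: root Db down a perfect fourth → Ab, giving Abmin.
Cø7: root C down a perfect fourth → G, giving Gø7.
Bbm6: root Bb down a perfect fourth → F, giving Fm6.
Db7: root Db down a perfect fourth → Ab, giving Ab7.

Abmin Gø7 Fm6 Ab7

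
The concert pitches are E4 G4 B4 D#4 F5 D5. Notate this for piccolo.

E3 G3 B3 D#3 F4 D4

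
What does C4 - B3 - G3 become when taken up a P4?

C4 -> F4
B3 -> E4
G3 -> C4

F4 E4 C4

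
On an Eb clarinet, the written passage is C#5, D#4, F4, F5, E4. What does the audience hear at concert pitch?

E5 F#4 Ab4 Ab5 G4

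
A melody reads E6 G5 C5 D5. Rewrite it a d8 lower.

E6 to E#5
G5 to G#4
C5 to C#4
D5 to D#4

E#5 G#4 C#4 D#4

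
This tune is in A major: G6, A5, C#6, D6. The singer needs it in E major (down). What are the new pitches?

D6 E5 G#5 A5

A major to E major down is a perfect fourth, so every note moves down by that interval.
G6 → D6
A5 → E5
C#6 → G#5
D6 → A5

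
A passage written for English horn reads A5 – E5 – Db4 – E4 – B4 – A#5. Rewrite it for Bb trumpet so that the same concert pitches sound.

First find concert pitch: the English horn sounds a perfect fifth below written, so A5 E5 Db4 E4 B4 A#5 sounds D5 A4 Gb3 A3 E4 D#5.
Then write for Bb trumpet: it sounds a major second below written, so the part must be a major second above concert.
D5 → E5
A4 → B4
Gb3 → Ab3
A3 → B3
E4 → F#4
D#5 → E#5

E5 B4 Ab3 B3 F#4 E#5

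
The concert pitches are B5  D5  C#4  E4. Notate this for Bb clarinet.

C#6 E5 D#4 F#4

Written C4 sounds as Bb3 on the Bb clarinet, so concert pitches are written a major second up.
B5 becomes C#6
D5 becomes E5
C#4 becomes D#4
E4 becomes F#4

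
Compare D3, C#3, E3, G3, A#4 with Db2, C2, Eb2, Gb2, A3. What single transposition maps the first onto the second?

down an augmented octave

From D3 to Db2 is 8 letter names — an octave of some quality.
Db2 to D3 is 13 semitones, which makes it an augmented octave; the second version is lower, so the direction is down.
Checking another pair — A#4 → A3 — gives the same interval.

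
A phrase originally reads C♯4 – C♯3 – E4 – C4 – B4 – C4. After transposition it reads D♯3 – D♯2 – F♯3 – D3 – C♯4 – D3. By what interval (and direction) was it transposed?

down a minor seventh

Take the first pair: C#4 → D#3. C to D spans 7 letter names, so the interval is some kind of seventh.
D#3 to C#4 is 10 semitones, which makes it a minor seventh; the second version is lower, so the direction is down.
Checking another pair — C4 → D3 — gives the same interval.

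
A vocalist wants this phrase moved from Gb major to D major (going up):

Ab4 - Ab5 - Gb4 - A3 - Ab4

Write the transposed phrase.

E5 E6 D5 E#4 E5

From Gb up to D is an augmented fifth; apply that to each pitch.
Ab4 to E5
Ab5 to E6
Gb4 to D5
A3 to E#4
Ab4 to E5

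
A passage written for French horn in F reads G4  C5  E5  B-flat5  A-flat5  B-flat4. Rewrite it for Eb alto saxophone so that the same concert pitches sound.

First find concert pitch: the French horn in F sounds a perfect fifth below written, so G4 C5 E5 B-flat5 A-flat5 B-flat4 sounds C4 F4 A4 Eb5 Db5 Eb4.
Then write for Eb alto saxophone: it sounds a major sixth below written, so the part must be a major sixth above concert.
C4 → A4
F4 → D5
A4 → F#5
Eb5 → C6
Db5 → Bb5
Eb4 → C5

A4 D5 F#5 C6 Bb5 C5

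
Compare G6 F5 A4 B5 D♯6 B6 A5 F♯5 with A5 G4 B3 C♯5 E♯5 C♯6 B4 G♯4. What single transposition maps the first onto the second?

down a minor seventh

From G6 to A5 is 7 letter names — a seventh of some quality.
A5 to G6 is 10 semitones, which makes it a minor seventh; the second version is lower, so the direction is down.
Checking another pair — F#5 → G#4 — gives the same interval.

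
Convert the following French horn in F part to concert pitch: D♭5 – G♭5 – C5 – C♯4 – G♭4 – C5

Gb4 Cb5 F4 F#3 Cb4 F4

The French horn in F sounds a perfect fifth below written, so transpose each written note down a perfect fifth.
Db5 to Gb4
Gb5 to Cb5
C5 to F4
C#4 to F#3
Gb4 to Cb4
C5 to F4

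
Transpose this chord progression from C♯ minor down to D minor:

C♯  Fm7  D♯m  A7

D Gbm7 Em Bb7

C♯ minor down to D minor is a major seventh; each chord root moves by that interval while the quality stays the same.
C♯: root C♯ down a major seventh → D, giving D.
Fm7: root F down a major seventh → Gb, giving Gbm7.
D♯m: root D♯ down a major seventh → E, giving Em.
A7: root A down a major seventh → Bb, giving Bb7.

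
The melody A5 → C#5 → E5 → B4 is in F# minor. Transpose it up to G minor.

Bb5 D5 F5 C5

From F# up to G is a minor second; apply that to each pitch.
A5 gives Bb5
C#5 gives D5
E5 gives F5
B4 gives C5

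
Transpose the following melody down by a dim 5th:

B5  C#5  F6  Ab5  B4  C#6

E#5 F##4 B5 D5 E#4 F##5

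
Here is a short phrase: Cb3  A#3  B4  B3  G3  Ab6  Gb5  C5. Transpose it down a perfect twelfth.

Cb3 to Fb1
A#3 to D#2
B4 to E3
B3 to E2
G3 to C2
Ab6 to Db5
Gb5 to Cb4
C5 to F3

Fb1 D#2 E3 E2 C2 Db5 Cb4 F3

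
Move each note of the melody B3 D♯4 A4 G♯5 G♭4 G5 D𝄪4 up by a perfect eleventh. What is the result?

E5 G#5 D6 C#7 Cb6 C7 G##5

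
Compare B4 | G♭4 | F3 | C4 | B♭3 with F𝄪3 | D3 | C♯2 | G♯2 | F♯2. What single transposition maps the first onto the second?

Take the first pair: B4 → F##3. B to F spans 11 letter names, so the interval is some kind of eleventh.
F##3 to B4 is 16 semitones, which makes it a diminished eleventh; the second version is lower, so the direction is down.
Checking another pair — Bb3 → F#2 — gives the same interval.

down a diminished eleventh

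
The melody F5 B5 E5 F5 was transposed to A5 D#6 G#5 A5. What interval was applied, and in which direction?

up a major third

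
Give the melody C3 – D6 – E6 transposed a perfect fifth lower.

F2 G5 A5

C3 to F2
D6 to G5
E6 to A5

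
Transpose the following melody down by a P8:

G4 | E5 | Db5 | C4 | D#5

G3 E4 Db4 C3 D#4

G4: an octave down reaches G, and 12 semitones makes it G3.
E5: an octave down reaches E, and 12 semitones makes it E4.
Db5: an octave down reaches D, and 12 semitones makes it Db4.
C4 down a perfect octave is C3.
D#5 down a perfect octave is D#4.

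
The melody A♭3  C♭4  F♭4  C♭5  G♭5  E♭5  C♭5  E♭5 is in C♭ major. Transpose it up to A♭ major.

F4 Ab4 Db5 Ab5 Eb6 C6 Ab5 C6

C♭ major to A♭ major up is a major sixth, so every note moves up by that interval.
Ab3 to F4
Cb4 to Ab4
Fb4 to Db5
Cb5 to Ab5
Gb5 to Eb6
Eb5 to C6
Cb5 to Ab5
Eb5 to C6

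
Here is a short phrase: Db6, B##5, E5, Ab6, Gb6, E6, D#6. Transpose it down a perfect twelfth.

Db6 down a perfect twelfth is Gb4.
A perfect twelfth down from B##5 gives E##4.
A perfect twelfth down from E5 gives A3.
A perfect twelfth down from Ab6 gives Db5.
Gb6 down a perfect twelfth is Cb5.
A perfect twelfth down from E6 gives A4.
D#6 down a perfect twelfth is G#4.

Gb4 E##4 A3 Db5 Cb5 A4 G#4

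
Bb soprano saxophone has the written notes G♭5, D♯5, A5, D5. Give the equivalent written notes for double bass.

Fb6 C#6 G6 C6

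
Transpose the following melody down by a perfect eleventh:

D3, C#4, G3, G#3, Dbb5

A1 G#2 D2 D#2 Abb3

D3: an eleventh down reaches A, and 17 semitones makes it A1.
C#4 down a perfect eleventh is G#2.
G3 down a perfect eleventh is D2.
G#3: an eleventh down reaches D, and 17 semitones makes it D#2.
Dbb5: an eleventh down reaches A, and 17 semitones makes it Abb3.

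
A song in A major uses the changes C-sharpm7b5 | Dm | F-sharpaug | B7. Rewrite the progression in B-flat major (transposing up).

Dm7b5 Ebm Gaug C7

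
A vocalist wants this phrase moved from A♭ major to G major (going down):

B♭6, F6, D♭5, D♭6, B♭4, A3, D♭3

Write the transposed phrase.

A6 E6 C5 C6 A4 G#3 C3

A♭ major to G major down is a minor second, so every note moves down by that interval.
Bb6 gives A6
F6 gives E6
Db5 gives C5
Db6 gives C6
Bb4 gives A4
A3 gives G#3
Db3 gives C3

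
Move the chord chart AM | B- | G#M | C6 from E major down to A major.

DM E- C#M F6

E major down to A major is a perfect fifth; each chord root moves by that interval while the quality stays the same.
AM: root A down a perfect fifth → D, giving DM.
B-: root B down a perfect fifth → E, giving E-.
G#M: root G# down a perfect fifth → C#, giving C#M.
C6: root C down a perfect fifth → F, giving F6.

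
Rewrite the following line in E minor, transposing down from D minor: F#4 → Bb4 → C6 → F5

G#3 C4 D5 G4

From D down to E is a minor seventh; apply that to each pitch.
F#4 to G#3
Bb4 to C4
C6 to D5
F5 to G4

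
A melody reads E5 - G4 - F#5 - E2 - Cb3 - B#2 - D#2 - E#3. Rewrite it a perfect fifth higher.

B5 D5 C#6 B2 Gb3 F##3 A#2 B#3

A perfect fifth up from E5 gives B5.
G4 up a perfect fifth is D5.
A perfect fifth up from F#5 gives C#6.
E2 up a perfect fifth is B2.
A perfect fifth up from Cb3 gives Gb3.
A perfect fifth up from B#2 gives F##3.
D#2 up a perfect fifth is A#2.
E#3 up a perfect fifth is B#3.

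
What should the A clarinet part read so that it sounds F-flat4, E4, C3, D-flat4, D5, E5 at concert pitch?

Written C4 sounds as A3 on the A clarinet, so concert pitches are written a minor third up.
Fb4 to Abb4
E4 to G4
C3 to Eb3
Db4 to Fb4
D5 to F5
E5 to G5

Abb4 G4 Eb3 Fb4 F5 G5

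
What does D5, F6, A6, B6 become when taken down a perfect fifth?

D5 down a perfect fifth is G4.
F6: a fifth down reaches B, and 7 semitones makes it Bb5.
A6 down a perfect fifth is D6.
B6 down a perfect fifth is E6.

G4 Bb5 D6 E6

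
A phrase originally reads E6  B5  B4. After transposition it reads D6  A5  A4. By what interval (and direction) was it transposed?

Take the first pair: E6 → D6. E to D spans 2 letter names, so the interval is some kind of second.
D6 to E6 is 2 semitones, which makes it a major second; the second version is lower, so the direction is down.
Checking another pair — B4 → A4 — gives the same interval.

down a major second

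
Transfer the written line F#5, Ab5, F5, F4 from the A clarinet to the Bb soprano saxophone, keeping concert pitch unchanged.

E#5 G5 E5 E4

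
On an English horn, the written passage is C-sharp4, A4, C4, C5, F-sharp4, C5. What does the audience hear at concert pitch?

Written C4 on the English horn sounds as F3, a perfect fifth lower; apply that shift to every note.
C#4 -> F#3
A4 -> D4
C4 -> F3
C5 -> F4
F#4 -> B3
C5 -> F4

F#3 D4 F3 F4 B3 F4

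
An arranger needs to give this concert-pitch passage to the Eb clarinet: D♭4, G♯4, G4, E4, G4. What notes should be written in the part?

Bb3 E#4 E4 C#4 E4

The Eb clarinet sounds a minor third above written, so the written part must be a minor third below concert — transpose each note down.
Db4 → Bb3
G#4 → E#4
G4 → E4
E4 → C#4
G4 → E4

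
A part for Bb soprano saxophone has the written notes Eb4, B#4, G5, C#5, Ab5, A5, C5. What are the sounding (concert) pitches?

Db4 A#4 F5 B4 Gb5 G5 Bb4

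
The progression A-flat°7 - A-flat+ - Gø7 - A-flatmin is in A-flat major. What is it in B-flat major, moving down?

A-flat major down to B-flat major is a minor seventh; each chord root moves by that interval while the quality stays the same.
A-flat°7: root A-flat down a minor seventh → Bb, giving Bb°7.
A-flat+: root A-flat down a minor seventh → Bb, giving Bb+.
Gø7: root G down a minor seventh → A, giving Aø7.
A-flatmin: root A-flat down a minor seventh → Bb, giving Bbmin.

Bb°7 Bb+ Aø7 Bbmin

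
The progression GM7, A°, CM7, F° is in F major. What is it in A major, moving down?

F major down to A major is a minor sixth; each chord root moves by that interval while the quality stays the same.
GM7: root G down a minor sixth → B, giving BM7.
A°: root A down a minor sixth → C#, giving C#°.
CM7: root C down a minor sixth → E, giving EM7.
F°: root F down a minor sixth → A, giving A°.

BM7 C#° EM7 A°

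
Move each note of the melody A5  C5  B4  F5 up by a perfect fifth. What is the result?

A5 to E6
C5 to G5
B4 to F#5
F5 to C6

E6 G5 F#5 C6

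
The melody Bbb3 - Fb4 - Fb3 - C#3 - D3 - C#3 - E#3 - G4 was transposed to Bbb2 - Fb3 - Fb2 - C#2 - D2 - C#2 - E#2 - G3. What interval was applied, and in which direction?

down a perfect octave

Take the first pair: Bbb3 → Bbb2. B to B spans 8 letter names, so the interval is some kind of octave.
Bbb2 to Bbb3 is 12 semitones, which makes it a perfect octave; the second version is lower, so the direction is down.
Checking another pair — G4 → G3 — gives the same interval.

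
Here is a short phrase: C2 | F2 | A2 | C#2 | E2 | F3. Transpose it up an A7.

B#2 E#3 G##3 B##2 D##3 E#4

C2 up an augmented seventh is B#2.
An augmented seventh up from F2 gives E#3.
A2: a seventh up reaches G, and 12 semitones makes it G##3.
C#2 up an augmented seventh is B##2.
E2: a seventh up reaches D, and 12 semitones makes it D##3.
F3: a seventh up reaches E, and 12 semitones makes it E#4.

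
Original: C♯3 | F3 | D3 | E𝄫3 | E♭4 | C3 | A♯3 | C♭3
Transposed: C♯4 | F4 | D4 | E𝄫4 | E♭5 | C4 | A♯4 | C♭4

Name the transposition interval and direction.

From C#3 to C#4 is 8 letter names — an octave of some quality.
C#3 to C#4 is 12 semitones, which makes it a perfect octave; the second version is higher, so the direction is up.
Checking another pair — Cb3 → Cb4 — gives the same interval.

up a perfect octave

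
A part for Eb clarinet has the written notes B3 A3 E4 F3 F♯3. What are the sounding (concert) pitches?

Written C4 on the Eb clarinet sounds as Eb4, a minor third higher; apply that shift to every note.
B3 to D4
A3 to C4
E4 to G4
F3 to Ab3
F#3 to A3

D4 C4 G4 Ab3 A3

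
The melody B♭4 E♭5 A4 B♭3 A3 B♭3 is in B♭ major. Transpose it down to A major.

From B♭ down to A is a minor second; apply that to each pitch.
Bb4 gives A4
Eb5 gives D5
A4 gives G#4
Bb3 gives A3
A3 gives G#3
Bb3 gives A3

A4 D5 G#4 A3 G#3 A3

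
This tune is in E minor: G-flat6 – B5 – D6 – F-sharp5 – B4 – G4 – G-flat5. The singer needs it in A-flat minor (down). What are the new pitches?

From E down to A-flat is an augmented fifth; apply that to each pitch.
Gb6 gives Cbb6
B5 gives Eb5
D6 gives Gb5
F#5 gives Bb4
B4 gives Eb4
G4 gives Cb4
Gb5 gives Cbb5

Cbb6 Eb5 Gb5 Bb4 Eb4 Cb4 Cbb5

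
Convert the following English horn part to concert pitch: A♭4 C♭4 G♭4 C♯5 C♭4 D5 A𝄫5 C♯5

Db4 Fb3 Cb4 F#4 Fb3 G4 Dbb5 F#4

Written C4 on the English horn sounds as F3, a perfect fifth lower; apply that shift to every note.
Ab4 becomes Db4
Cb4 becomes Fb3
Gb4 becomes Cb4
C#5 becomes F#4
Cb4 becomes Fb3
D5 becomes G4
Abb5 becomes Dbb5
C#5 becomes F#4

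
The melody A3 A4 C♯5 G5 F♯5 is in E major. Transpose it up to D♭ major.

Gb4 Gb5 Bb5 Fb6 Eb6

From E up to D♭ is a diminished seventh; apply that to each pitch.
A3 → Gb4
A4 → Gb5
C#5 → Bb5
G5 → Fb6
F#5 → Eb6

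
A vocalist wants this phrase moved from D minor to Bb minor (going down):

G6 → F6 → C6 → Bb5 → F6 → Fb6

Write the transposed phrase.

Eb6 Db6 Ab5 Gb5 Db6 Dbb6

From D down to Bb is a major third; apply that to each pitch.
G6 to Eb6
F6 to Db6
C6 to Ab5
Bb5 to Gb5
F6 to Db6
Fb6 to Dbb6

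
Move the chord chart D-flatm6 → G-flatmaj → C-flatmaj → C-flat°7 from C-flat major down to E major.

C-flat major down to E major is a diminished sixth; each chord root moves by that interval while the quality stays the same.
D-flatm6: root D-flat down a diminished sixth → F#, giving F#m6.
G-flatmaj: root G-flat down a diminished sixth → B, giving Bmaj.
C-flatmaj: root C-flat down a diminished sixth → E, giving Emaj.
C-flat°7: root C-flat down a diminished sixth → E, giving E°7.

F#m6 Bmaj Emaj E°7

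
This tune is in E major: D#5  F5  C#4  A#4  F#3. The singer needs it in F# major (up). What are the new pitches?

From E up to F# is a major second; apply that to each pitch.
D#5 to E#5
F5 to G5
C#4 to D#4
A#4 to B#4
F#3 to G#3

E#5 G5 D#4 B#4 G#3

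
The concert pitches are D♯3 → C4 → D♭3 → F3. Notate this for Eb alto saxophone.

Written C4 sounds as Eb3 on the Eb alto saxophone, so concert pitches are written a major sixth up.
D#3 becomes B#3
C4 becomes A4
Db3 becomes Bb3
F3 becomes D4

B#3 A4 Bb3 D4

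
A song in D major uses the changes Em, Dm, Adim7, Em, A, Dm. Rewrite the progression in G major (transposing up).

Am Gm Ddim7 Am D Gm

D major up to G major is a perfect fourth; each chord root moves by that interval while the quality stays the same.
Em: root E up a perfect fourth → A, giving Am.
Dm: root D up a perfect fourth → G, giving Gm.
Adim7: root A up a perfect fourth → D, giving Ddim7.
Em: root E up a perfect fourth → A, giving Am.
A: root A up a perfect fourth → D, giving D.
Dm: root D up a perfect fourth → G, giving Gm.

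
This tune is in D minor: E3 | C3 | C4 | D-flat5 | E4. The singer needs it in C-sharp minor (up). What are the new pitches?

D minor to C-sharp minor up is a major seventh, so every note moves up by that interval.
E3 → D#4
C3 → B3
C4 → B4
Db5 → C6
E4 → D#5

D#4 B3 B4 C6 D#5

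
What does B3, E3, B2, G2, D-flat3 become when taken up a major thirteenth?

B3: a thirteenth up reaches G, and 21 semitones makes it G#5.
E3 up a major thirteenth is C#5.
B2 up a major thirteenth is G#4.
G2: a thirteenth up reaches E, and 21 semitones makes it E4.
Db3: a thirteenth up reaches B, and 21 semitones makes it Bb4.

G#5 C#5 G#4 E4 Bb4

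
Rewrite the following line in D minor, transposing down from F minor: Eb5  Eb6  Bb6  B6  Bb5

F minor to D minor down is a minor third, so every note moves down by that interval.
Eb5 -> C5
Eb6 -> C6
Bb6 -> G6
B6 -> G#6
Bb5 -> G5

C5 C6 G6 G#6 G5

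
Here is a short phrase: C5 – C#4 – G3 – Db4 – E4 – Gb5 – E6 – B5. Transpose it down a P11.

C5: an eleventh down reaches G, and 17 semitones makes it G3.
C#4: an eleventh down reaches G, and 17 semitones makes it G#2.
A perfect eleventh down from G3 gives D2.
Db4: an eleventh down reaches A, and 17 semitones makes it Ab2.
A perfect eleventh down from E4 gives B2.
Gb5 down a perfect eleventh is Db4.
E6 down a perfect eleventh is B4.
B5 down a perfect eleventh is F#4.

G3 G#2 D2 Ab2 B2 Db4 B4 F#4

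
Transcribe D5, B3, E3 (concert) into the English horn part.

A5 F#4 B3

The English horn sounds a perfect fifth below written, so the written part must be a perfect fifth above concert — transpose each note up.
D5 gives A5
B3 gives F#4
E3 gives B3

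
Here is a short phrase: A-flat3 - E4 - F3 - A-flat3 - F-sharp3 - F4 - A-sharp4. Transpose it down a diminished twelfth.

D2 A#2 B1 D2 B#1 B2 D##3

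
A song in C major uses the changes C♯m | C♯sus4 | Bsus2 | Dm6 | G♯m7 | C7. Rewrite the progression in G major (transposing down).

C major down to G major is a perfect fourth; each chord root moves by that interval while the quality stays the same.
C♯m: root C♯ down a perfect fourth → G#, giving G#m.
C♯sus4: root C♯ down a perfect fourth → G#, giving G#sus4.
Bsus2: root B down a perfect fourth → F#, giving F#sus2.
Dm6: root D down a perfect fourth → A, giving Am6.
G♯m7: root G♯ down a perfect fourth → D#, giving D#m7.
C7: root C down a perfect fourth → G, giving G7.

G#m G#sus4 F#sus2 Am6 D#m7 G7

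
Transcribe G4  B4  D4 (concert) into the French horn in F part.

The French horn in F sounds a perfect fifth below written, so the written part must be a perfect fifth above concert — transpose each note up.
G4 → D5
B4 → F#5
D4 → A4

D5 F#5 A4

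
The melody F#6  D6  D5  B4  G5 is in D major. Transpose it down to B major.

D major to B major down is a minor third, so every note moves down by that interval.
F#6 → D#6
D6 → B5
D5 → B4
B4 → G#4
G5 → E5

D#6 B5 B4 G#4 E5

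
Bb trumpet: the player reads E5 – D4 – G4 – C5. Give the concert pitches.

D5 C4 F4 Bb4

Written C4 on the Bb trumpet sounds as Bb3, a major second lower; apply that shift to every note.
E5 gives D5
D4 gives C4
G4 gives F4
C5 gives Bb4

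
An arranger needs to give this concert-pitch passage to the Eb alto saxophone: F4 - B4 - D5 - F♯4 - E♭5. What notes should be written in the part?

D5 G#5 B5 D#5 C6

The Eb alto saxophone sounds a major sixth below written, so the written part must be a major sixth above concert — transpose each note up.
F4 to D5
B4 to G#5
D5 to B5
F#4 to D#5
Eb5 to C6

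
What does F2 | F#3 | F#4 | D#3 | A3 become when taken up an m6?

Db3 D4 D5 B3 F4

F2 up a minor sixth is Db3.
F#3 up a minor sixth is D4.
A minor sixth up from F#4 gives D5.
A minor sixth up from D#3 gives B3.
A minor sixth up from A3 gives F4.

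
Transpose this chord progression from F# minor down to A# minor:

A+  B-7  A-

F# minor down to A# minor is a minor sixth; each chord root moves by that interval while the quality stays the same.
A+: root A down a minor sixth → C#, giving C#+.
B-7: root B down a minor sixth → D#, giving D#-7.
A-: root A down a minor sixth → C#, giving C#-.

C#+ D#-7 C#-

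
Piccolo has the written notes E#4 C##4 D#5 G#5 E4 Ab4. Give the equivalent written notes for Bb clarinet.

First find concert pitch: the piccolo sounds a perfect octave above written, so E#4 C##4 D#5 G#5 E4 Ab4 sounds E#5 C##5 D#6 G#6 E5 Ab5.
Then write for Bb clarinet: it sounds a major second below written, so the part must be a major second above concert.
E#5 → F##5
C##5 → D##5
D#6 → E#6
G#6 → A#6
E5 → F#5
Ab5 → Bb5

F##5 D##5 E#6 A#6 F#5 Bb5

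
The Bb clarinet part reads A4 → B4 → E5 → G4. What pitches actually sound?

G4 A4 D5 F4

The Bb clarinet sounds a major second below written, so transpose each written note down a major second.
A4 -> G4
B4 -> A4
E5 -> D5
G4 -> F4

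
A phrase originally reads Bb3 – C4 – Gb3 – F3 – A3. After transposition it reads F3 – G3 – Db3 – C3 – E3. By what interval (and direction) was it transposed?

Take the first pair: Bb3 → F3. B to F spans 4 letter names, so the interval is some kind of fourth.
F3 to Bb3 is 5 semitones, which makes it a perfect fourth; the second version is lower, so the direction is down.
Checking another pair — A3 → E3 — gives the same interval.

down a perfect fourth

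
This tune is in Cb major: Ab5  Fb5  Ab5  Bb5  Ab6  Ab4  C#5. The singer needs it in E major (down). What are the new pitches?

From Cb down to E is a diminished sixth; apply that to each pitch.
Ab5 gives C#5
Fb5 gives A4
Ab5 gives C#5
Bb5 gives D#5
Ab6 gives C#6
Ab4 gives C#4
C#5 gives E##4

C#5 A4 C#5 D#5 C#6 C#4 E##4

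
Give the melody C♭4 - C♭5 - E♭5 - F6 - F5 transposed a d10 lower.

Cb4 gives A2
Cb5 gives A3
Eb5 gives C#4
F6 gives D#5
F5 gives D#4

A2 A3 C#4 D#5 D#4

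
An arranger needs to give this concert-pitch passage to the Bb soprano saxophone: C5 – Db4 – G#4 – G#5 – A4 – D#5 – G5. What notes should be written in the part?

Written C4 sounds as Bb3 on the Bb soprano saxophone, so concert pitches are written a major second up.
C5 -> D5
Db4 -> Eb4
G#4 -> A#4
G#5 -> A#5
A4 -> B4
D#5 -> E#5
G5 -> A5

D5 Eb4 A#4 A#5 B4 E#5 A5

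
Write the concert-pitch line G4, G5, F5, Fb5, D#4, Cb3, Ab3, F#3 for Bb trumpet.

A4 A5 G5 Gb5 E#4 Db3 Bb3 G#3

The Bb trumpet sounds a major second below written, so the written part must be a major second above concert — transpose each note up.
G4 -> A4
G5 -> A5
F5 -> G5
Fb5 -> Gb5
D#4 -> E#4
Cb3 -> Db3
Ab3 -> Bb3
F#3 -> G#3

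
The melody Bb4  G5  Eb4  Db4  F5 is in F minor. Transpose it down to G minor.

F minor to G minor down is a minor seventh, so every note moves down by that interval.
Bb4 to C4
G5 to A4
Eb4 to F3
Db4 to Eb3
F5 to G4

C4 A4 F3 Eb3 G4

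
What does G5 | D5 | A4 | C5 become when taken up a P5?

D6 A5 E5 G5

G5 up a perfect fifth is D6.
D5 up a perfect fifth is A5.
A4 up a perfect fifth is E5.
A perfect fifth up from C5 gives G5.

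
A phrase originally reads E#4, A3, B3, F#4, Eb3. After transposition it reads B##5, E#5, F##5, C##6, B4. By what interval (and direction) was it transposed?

up an augmented twelfth

Take the first pair: E#4 → B##5. E to B spans 12 letter names, so the interval is some kind of twelfth.
E#4 to B##5 is 20 semitones, which makes it an augmented twelfth; the second version is higher, so the direction is up.
Checking another pair — Eb3 → B4 — gives the same interval.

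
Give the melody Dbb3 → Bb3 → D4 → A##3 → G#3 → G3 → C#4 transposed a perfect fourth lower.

Dbb3 down a perfect fourth is Abb2.
A perfect fourth down from Bb3 gives F3.
D4 down a perfect fourth is A3.
A##3: a fourth down reaches E, and 5 semitones makes it E##3.
G#3 down a perfect fourth is D#3.
G3 down a perfect fourth is D3.
C#4 down a perfect fourth is G#3.

Abb2 F3 A3 E##3 D#3 D3 G#3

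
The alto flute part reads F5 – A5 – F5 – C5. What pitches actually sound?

C5 E5 C5 G4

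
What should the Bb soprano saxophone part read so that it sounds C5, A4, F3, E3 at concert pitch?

D5 B4 G3 F#3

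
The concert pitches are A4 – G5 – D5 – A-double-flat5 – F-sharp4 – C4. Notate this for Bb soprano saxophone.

B4 A5 E5 Bbb5 G#4 D4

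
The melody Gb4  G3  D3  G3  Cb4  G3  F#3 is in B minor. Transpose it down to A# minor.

F4 F#3 C#3 F#3 Bb3 F#3 E#3

B minor to A# minor down is a minor second, so every note moves down by that interval.
Gb4 to F4
G3 to F#3
D3 to C#3
G3 to F#3
Cb4 to Bb3
G3 to F#3
F#3 to E#3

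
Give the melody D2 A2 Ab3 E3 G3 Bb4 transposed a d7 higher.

D2 becomes Cb3
A2 becomes Gb3
Ab3 becomes Gbb4
E3 becomes Db4
G3 becomes Fb4
Bb4 becomes Abb5

Cb3 Gb3 Gbb4 Db4 Fb4 Abb5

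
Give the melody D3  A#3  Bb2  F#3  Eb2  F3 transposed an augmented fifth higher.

D3 up an augmented fifth is A#3.
An augmented fifth up from A#3 gives E##4.
Bb2 up an augmented fifth is F#3.
An augmented fifth up from F#3 gives C##4.
Eb2: a fifth up reaches B, and 8 semitones makes it B2.
An augmented fifth up from F3 gives C#4.

A#3 E##4 F#3 C##4 B2 C#4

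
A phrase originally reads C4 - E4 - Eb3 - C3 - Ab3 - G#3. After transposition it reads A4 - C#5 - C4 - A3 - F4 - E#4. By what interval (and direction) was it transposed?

up a major sixth

Take the first pair: C4 → A4. C to A spans 6 letter names, so the interval is some kind of sixth.
C4 to A4 is 9 semitones, which makes it a major sixth; the second version is higher, so the direction is up.
Checking another pair — G#3 → E#4 — gives the same interval.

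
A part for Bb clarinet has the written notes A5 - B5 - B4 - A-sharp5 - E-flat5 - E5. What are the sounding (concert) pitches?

G5 A5 A4 G#5 Db5 D5

The Bb clarinet sounds a major second below written, so transpose each written note down a major second.
A5 gives G5
B5 gives A5
B4 gives A4
A#5 gives G#5
Eb5 gives Db5
E5 gives D5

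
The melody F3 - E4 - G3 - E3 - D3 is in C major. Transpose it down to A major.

D3 C#4 E3 C#3 B2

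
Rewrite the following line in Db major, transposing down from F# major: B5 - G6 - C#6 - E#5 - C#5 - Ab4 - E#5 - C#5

Gb5 Ebb6 Ab5 C5 Ab4 Fbb4 C5 Ab4

F# major to Db major down is an augmented third, so every note moves down by that interval.
B5 becomes Gb5
G6 becomes Ebb6
C#6 becomes Ab5
E#5 becomes C5
C#5 becomes Ab4
Ab4 becomes Fbb4
E#5 becomes C5
C#5 becomes Ab4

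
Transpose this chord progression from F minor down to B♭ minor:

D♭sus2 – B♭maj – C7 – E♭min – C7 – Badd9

F minor down to B♭ minor is a perfect fifth; each chord root moves by that interval while the quality stays the same.
D♭sus2: root D♭ down a perfect fifth → Gb, giving Gbsus2.
B♭maj: root B♭ down a perfect fifth → Eb, giving Ebmaj.
C7: root C down a perfect fifth → F, giving F7.
E♭min: root E♭ down a perfect fifth → Ab, giving Abmin.
C7: root C down a perfect fifth → F, giving F7.
Badd9: root B down a perfect fifth → E, giving Eadd9.

Gbsus2 Ebmaj F7 Abmin F7 Eadd9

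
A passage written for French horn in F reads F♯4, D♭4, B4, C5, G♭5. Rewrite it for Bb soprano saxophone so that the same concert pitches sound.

C#4 Ab3 F#4 G4 Db5

First find concert pitch: the French horn in F sounds a perfect fifth below written, so F♯4 D♭4 B4 C5 G♭5 sounds B3 Gb3 E4 F4 Cb5.
Then write for Bb soprano saxophone: it sounds a major second below written, so the part must be a major second above concert.
B3 → C#4
Gb3 → Ab3
E4 → F#4
F4 → G4
Cb5 → Db5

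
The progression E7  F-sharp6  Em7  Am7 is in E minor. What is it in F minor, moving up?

F7 G6 Fm7 Bbm7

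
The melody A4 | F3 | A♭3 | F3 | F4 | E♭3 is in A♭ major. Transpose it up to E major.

E#5 C#4 E4 C#4 C#5 B3

From A♭ up to E is an augmented fifth; apply that to each pitch.
A4 gives E#5
F3 gives C#4
Ab3 gives E4
F3 gives C#4
F4 gives C#5
Eb3 gives B3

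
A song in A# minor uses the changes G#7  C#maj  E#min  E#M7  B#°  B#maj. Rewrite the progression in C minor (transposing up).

Bb7 Ebmaj Gmin GM7 D° Dmaj

A# minor up to C minor is a diminished third; each chord root moves by that interval while the quality stays the same.
G#7: root G# up a diminished third → Bb, giving Bb7.
C#maj: root C# up a diminished third → Eb, giving Ebmaj.
E#min: root E# up a diminished third → G, giving Gmin.
E#M7: root E# up a diminished third → G, giving GM7.
B#°: root B# up a diminished third → D, giving D°.
B#maj: root B# up a diminished third → D, giving Dmaj.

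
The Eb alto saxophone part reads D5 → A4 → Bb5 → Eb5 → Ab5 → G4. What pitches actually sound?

Written C4 on the Eb alto saxophone sounds as Eb3, a major sixth lower; apply that shift to every note.
D5 becomes F4
A4 becomes C4
Bb5 becomes Db5
Eb5 becomes Gb4
Ab5 becomes Cb5
G4 becomes Bb3

F4 C4 Db5 Gb4 Cb5 Bb3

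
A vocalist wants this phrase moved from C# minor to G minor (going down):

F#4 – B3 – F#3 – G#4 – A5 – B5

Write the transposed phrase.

C4 F3 C3 D4 Eb5 F5

C# minor to G minor down is an augmented fourth, so every note moves down by that interval.
F#4 to C4
B3 to F3
F#3 to C3
G#4 to D4
A5 to Eb5
B5 to F5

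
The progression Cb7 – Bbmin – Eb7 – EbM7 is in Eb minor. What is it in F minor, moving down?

Eb minor down to F minor is a minor seventh; each chord root moves by that interval while the quality stays the same.
Cb7: root Cb down a minor seventh → Db, giving Db7.
Bbmin: root Bb down a minor seventh → C, giving Cmin.
Eb7: root Eb down a minor seventh → F, giving F7.
EbM7: root Eb down a minor seventh → F, giving FM7.

Db7 Cmin F7 FM7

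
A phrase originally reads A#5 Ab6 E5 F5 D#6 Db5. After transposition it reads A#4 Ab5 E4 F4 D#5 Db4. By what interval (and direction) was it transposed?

From A#5 to A#4 is 8 letter names — an octave of some quality.
A#4 to A#5 is 12 semitones, which makes it a perfect octave; the second version is lower, so the direction is down.
Checking another pair — Db5 → Db4 — gives the same interval.

down a perfect octave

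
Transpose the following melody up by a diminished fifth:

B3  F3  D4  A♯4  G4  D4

F4 Cb4 Ab4 E5 Db5 Ab4

B3 up a diminished fifth is F4.
F3: a fifth up reaches C, and 6 semitones makes it Cb4.
D4 up a diminished fifth is Ab4.
A diminished fifth up from A#4 gives E5.
G4 up a diminished fifth is Db5.
D4: a fifth up reaches A, and 6 semitones makes it Ab4.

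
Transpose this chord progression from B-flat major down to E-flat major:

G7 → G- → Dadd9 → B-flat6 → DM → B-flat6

C7 C- Gadd9 Eb6 GM Eb6

B-flat major down to E-flat major is a perfect fifth; each chord root moves by that interval while the quality stays the same.
G7: root G down a perfect fifth → C, giving C7.
G-: root G down a perfect fifth → C, giving C-.
Dadd9: root D down a perfect fifth → G, giving Gadd9.
B-flat6: root B-flat down a perfect fifth → Eb, giving Eb6.
DM: root D down a perfect fifth → G, giving GM.
B-flat6: root B-flat down a perfect fifth → Eb, giving Eb6.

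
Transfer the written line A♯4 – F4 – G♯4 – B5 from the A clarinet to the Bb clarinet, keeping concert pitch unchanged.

First find concert pitch: the A clarinet sounds a minor third below written, so A♯4 F4 G♯4 B5 sounds F##4 D4 E#4 G#5.
Then write for Bb clarinet: it sounds a major second below written, so the part must be a major second above concert.
F##4 → G##4
D4 → E4
E#4 → F##4
G#5 → A#5

G##4 E4 F##4 A#5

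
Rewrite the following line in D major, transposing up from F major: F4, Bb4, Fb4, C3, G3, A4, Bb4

F major to D major up is a major sixth, so every note moves up by that interval.
F4 becomes D5
Bb4 becomes G5
Fb4 becomes Db5
C3 becomes A3
G3 becomes E4
A4 becomes F#5
Bb4 becomes G5

D5 G5 Db5 A3 E4 F#5 G5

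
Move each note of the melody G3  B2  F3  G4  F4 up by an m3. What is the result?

Bb3 D3 Ab3 Bb4 Ab4

G3 up a minor third is Bb3.
B2 up a minor third is D3.
A minor third up from F3 gives Ab3.
G4 up a minor third is Bb4.
F4 up a minor third is Ab4.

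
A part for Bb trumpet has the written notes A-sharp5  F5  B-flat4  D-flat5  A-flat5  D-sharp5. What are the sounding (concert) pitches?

G#5 Eb5 Ab4 Cb5 Gb5 C#5

Written C4 on the Bb trumpet sounds as Bb3, a major second lower; apply that shift to every note.
A#5 → G#5
F5 → Eb5
Bb4 → Ab4
Db5 → Cb5
Ab5 → Gb5
D#5 → C#5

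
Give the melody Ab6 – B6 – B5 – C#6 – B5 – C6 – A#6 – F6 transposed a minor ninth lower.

G5 A#5 A#4 B#4 A#4 B4 G##5 E5

Ab6 down a minor ninth is G5.
B6 down a minor ninth is A#5.
B5 down a minor ninth is A#4.
C#6: a ninth down reaches B, and 13 semitones makes it B#4.
B5: a ninth down reaches A, and 13 semitones makes it A#4.
C6: a ninth down reaches B, and 13 semitones makes it B4.
A minor ninth down from A#6 gives G##5.
F6 down a minor ninth is E5.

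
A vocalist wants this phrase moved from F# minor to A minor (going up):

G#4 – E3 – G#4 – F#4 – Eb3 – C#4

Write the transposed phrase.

B4 G3 B4 A4 Gb3 E4

F# minor to A minor up is a minor third, so every note moves up by that interval.
G#4 -> B4
E3 -> G3
G#4 -> B4
F#4 -> A4
Eb3 -> Gb3
C#4 -> E4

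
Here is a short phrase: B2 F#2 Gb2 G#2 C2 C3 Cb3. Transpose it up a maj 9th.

C#4 G#3 Ab3 A#3 D3 D4 Db4

B2 becomes C#4
F#2 becomes G#3
Gb2 becomes Ab3
G#2 becomes A#3
C2 becomes D3
C3 becomes D4
Cb3 becomes Db4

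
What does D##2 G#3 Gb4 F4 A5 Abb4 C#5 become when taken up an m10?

F##3 B4 Bbb5 Ab5 C7 Cbb6 E6

D##2 becomes F##3
G#3 becomes B4
Gb4 becomes Bbb5
F4 becomes Ab5
A5 becomes C7
Abb4 becomes Cbb6
C#5 becomes E6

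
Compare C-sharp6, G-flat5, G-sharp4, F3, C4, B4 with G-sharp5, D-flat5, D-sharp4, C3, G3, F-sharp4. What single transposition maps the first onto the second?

down a perfect fourth

From C#6 to G#5 is 4 letter names — a fourth of some quality.
G#5 to C#6 is 5 semitones, which makes it a perfect fourth; the second version is lower, so the direction is down.
Checking another pair — B4 → F#4 — gives the same interval.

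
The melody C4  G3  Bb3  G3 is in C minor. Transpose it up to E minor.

E4 B3 D4 B3

C minor to E minor up is a major third, so every note moves up by that interval.
C4 becomes E4
G3 becomes B3
Bb3 becomes D4
G3 becomes B3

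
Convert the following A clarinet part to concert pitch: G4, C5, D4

The A clarinet sounds a minor third below written, so transpose each written note down a minor third.
G4 → E4
C5 → A4
D4 → B3

E4 A4 B3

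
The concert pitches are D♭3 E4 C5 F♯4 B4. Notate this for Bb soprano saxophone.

Written C4 sounds as Bb3 on the Bb soprano saxophone, so concert pitches are written a major second up.
Db3 gives Eb3
E4 gives F#4
C5 gives D5
F#4 gives G#4
B4 gives C#5

Eb3 F#4 D5 G#4 C#5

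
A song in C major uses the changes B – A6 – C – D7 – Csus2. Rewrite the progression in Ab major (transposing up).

G F6 Ab Bb7 Absus2

C major up to Ab major is a minor sixth; each chord root moves by that interval while the quality stays the same.
B: root B up a minor sixth → G, giving G.
A6: root A up a minor sixth → F, giving F6.
C: root C up a minor sixth → Ab, giving Ab.
D7: root D up a minor sixth → Bb, giving Bb7.
Csus2: root C up a minor sixth → Ab, giving Absus2.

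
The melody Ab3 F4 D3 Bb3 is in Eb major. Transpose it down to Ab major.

Db3 Bb3 G2 Eb3

From Eb down to Ab is a perfect fifth; apply that to each pitch.
Ab3 -> Db3
F4 -> Bb3
D3 -> G2
Bb3 -> Eb3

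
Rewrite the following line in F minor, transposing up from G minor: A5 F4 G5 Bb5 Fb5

G6 Eb5 F6 Ab6 Ebb6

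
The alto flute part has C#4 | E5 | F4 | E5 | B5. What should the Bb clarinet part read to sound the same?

First find concert pitch: the alto flute sounds a perfect fourth below written, so C#4 E5 F4 E5 B5 sounds G#3 B4 C4 B4 F#5.
Then write for Bb clarinet: it sounds a major second below written, so the part must be a major second above concert.
G#3 → A#3
B4 → C#5
C4 → D4
B4 → C#5
F#5 → G#5

A#3 C#5 D4 C#5 G#5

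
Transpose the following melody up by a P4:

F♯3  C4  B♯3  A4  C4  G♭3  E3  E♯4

B3 F4 E#4 D5 F4 Cb4 A3 A#4

F#3 to B3
C4 to F4
B#3 to E#4
A4 to D5
C4 to F4
Gb3 to Cb4
E3 to A3
E#4 to A#4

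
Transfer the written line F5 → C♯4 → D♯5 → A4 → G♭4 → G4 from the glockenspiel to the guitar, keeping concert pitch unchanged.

First find concert pitch: the glockenspiel sounds a perfect fifteenth above written, so F5 C♯4 D♯5 A4 G♭4 G4 sounds F7 C#6 D#7 A6 Gb6 G6.
Then write for guitar: it sounds a perfect octave below written, so the part must be a perfect octave above concert.
F7 → F8
C#6 → C#7
D#7 → D#8
A6 → A7
Gb6 → Gb7
G6 → G7

F8 C#7 D#8 A7 Gb7 G7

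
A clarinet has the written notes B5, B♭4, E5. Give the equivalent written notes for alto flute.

First find concert pitch: the A clarinet sounds a minor third below written, so B5 B♭4 E5 sounds G#5 G4 C#5.
Then write for alto flute: it sounds a perfect fourth below written, so the part must be a perfect fourth above concert.
G#5 → C#6
G4 → C5
C#5 → F#5

C#6 C5 F#5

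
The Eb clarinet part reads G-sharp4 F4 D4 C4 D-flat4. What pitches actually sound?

The Eb clarinet sounds a minor third above written, so transpose each written note up a minor third.
G#4 gives B4
F4 gives Ab4
D4 gives F4
C4 gives Eb4
Db4 gives Fb4

B4 Ab4 F4 Eb4 Fb4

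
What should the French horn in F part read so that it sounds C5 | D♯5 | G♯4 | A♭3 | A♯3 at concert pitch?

The French horn in F sounds a perfect fifth below written, so the written part must be a perfect fifth above concert — transpose each note up.
C5 gives G5
D#5 gives A#5
G#4 gives D#5
Ab3 gives Eb4
A#3 gives E#4

G5 A#5 D#5 Eb4 E#4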